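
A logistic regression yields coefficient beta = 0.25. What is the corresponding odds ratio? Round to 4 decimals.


The odds ratio is computed as:
OR = e^(0.25) = 1.2840.

1.2840


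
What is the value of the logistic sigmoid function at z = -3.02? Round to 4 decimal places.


exp(3.0200) = 20.4913.
1 + exp(-z) = 21.4913.
sigmoid = 1/21.4913 = 0.0465.

0.0465


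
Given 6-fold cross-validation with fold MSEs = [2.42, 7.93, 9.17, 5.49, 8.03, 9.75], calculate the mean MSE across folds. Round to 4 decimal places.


Total MSE across folds = 42.7900.
CV-MSE = 42.7900/6 = 7.1317.

7.1317


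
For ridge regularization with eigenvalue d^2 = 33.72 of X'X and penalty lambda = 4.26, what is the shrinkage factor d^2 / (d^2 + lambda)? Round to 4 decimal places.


Compute the denominator: 33.72 + 4.26 = 37.9800.
Shrinkage factor = 33.72 / 37.9800 = 0.8878.

0.8878


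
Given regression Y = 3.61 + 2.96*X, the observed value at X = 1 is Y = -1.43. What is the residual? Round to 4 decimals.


Fitted value at X = 1 is yhat = 3.61 + 2.96*1 = 6.5700.
Residual = -1.43 - 6.5700 = -8.0000.

-8.0000


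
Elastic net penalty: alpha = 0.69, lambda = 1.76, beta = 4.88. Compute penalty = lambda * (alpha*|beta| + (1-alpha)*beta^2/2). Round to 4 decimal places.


alpha * |beta| = 0.69 * 4.88 = 3.3672.
(1-alpha) * beta^2/2 = 0.31 * 23.8144/2 = 3.6912.
Total = 1.76 * (3.3672 + 3.6912) = 12.4228.

12.4228


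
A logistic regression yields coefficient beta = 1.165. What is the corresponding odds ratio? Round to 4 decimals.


The odds ratio is computed as:
OR = e^(1.165) = 3.2059.

3.2059


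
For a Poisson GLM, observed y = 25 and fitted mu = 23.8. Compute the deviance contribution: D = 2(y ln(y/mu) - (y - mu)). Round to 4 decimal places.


y/mu = 25/23.8 = 1.050420 (approx.), and ln(25/23.8) = 0.049190.
y * ln(y/mu) = 25 * 0.049190 = 1.229750.
y - mu = 1.2.
D = 2 * (1.229750 - 1.2) = 0.059500, which rounds to 0.0595.

0.0595


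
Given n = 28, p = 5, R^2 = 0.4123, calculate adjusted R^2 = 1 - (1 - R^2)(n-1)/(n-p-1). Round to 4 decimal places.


Adjusted R^2 = 1 - (1 - R^2) * (n-1)/(n-p-1).
(1 - R^2) = 0.5877.
(n-1)/(n-p-1) = 27/22.
(1 - R^2) * (n-1) = 0.5877 * 27 = 15.8679.
Divide by (n-p-1): 15.8679 / 22 = 0.7213.
Adj R^2 = 1 - 0.7213 = 0.2787.

0.2787


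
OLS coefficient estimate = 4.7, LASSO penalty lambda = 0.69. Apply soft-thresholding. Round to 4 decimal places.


Check: |4.7| = 4.7 vs lambda = 0.69.
Since |beta| > lambda, coefficient = sign(beta)*(|beta| - lambda) = 4.0100.
Soft-thresholded coefficient = 4.0100.

4.0100


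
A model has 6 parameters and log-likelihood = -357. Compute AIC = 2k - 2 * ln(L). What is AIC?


AIC = 2*6 - 2*(-357).
= 12 + 714 = 726.

726


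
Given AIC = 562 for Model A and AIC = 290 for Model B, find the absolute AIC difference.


|AIC_A - AIC_B| = |562 - 290| = 272.
Model B is preferred (lower AIC).

272


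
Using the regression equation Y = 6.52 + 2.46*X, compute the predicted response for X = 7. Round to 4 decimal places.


Plug X = 7 into Y = 6.52 + 2.46*X:
Y = 6.52 + 17.2200 = 23.7400.

23.7400


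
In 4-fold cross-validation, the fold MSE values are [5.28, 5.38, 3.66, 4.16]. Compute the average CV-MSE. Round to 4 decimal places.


Sum of fold MSEs = 18.4800.
Average = 18.4800 / 4 = 4.6200.

4.6200


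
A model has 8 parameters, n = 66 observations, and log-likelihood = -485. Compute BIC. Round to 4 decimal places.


k * ln(n) = 8 * ln(66) = 8 * 4.189655 = 33.517240.
-2 * loglik = -2 * (-485) = 970.
BIC = 33.517240 + 970 = 1003.517240, which rounds to 1003.5172.

1003.5172


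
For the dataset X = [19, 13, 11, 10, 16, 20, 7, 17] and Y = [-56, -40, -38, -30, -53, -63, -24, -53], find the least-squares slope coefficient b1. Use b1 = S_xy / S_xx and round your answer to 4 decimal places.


The sample means are xbar = 14.1250 and ybar = -44.6250.
Compute S_xx = 148.8750 and S_xy = -436.3750.
Slope b1 = S_xy / S_xx = -436.3750 / 148.8750 = -2.9312.

-2.9312


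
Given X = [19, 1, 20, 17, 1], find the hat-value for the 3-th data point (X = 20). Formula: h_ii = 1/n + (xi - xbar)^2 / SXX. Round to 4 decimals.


Compute xbar = 11.6000 with n = 5 observations.
SXX = 379.2000.
Leverage = 1/5 + (20 - 11.6000)^2/379.2000 = 0.3861.

0.3861


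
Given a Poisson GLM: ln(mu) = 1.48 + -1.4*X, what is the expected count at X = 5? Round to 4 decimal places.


Compute eta = 1.48 + -1.4 * 5 = -5.5200.
Apply inverse link: mu = e^-5.5200 = 0.0040.

0.0040


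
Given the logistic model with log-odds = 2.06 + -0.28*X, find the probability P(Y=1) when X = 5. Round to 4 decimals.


Linear predictor: z = 2.06 + -0.28 * 5 = 0.6600.
P = 1/(1 + exp(-0.6600)) = 1/(1 + 0.5169) = 0.6593.

0.6593


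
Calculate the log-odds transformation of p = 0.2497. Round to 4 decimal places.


1 - p = 0.7503.
p/(1-p) = 0.3328.
logit = ln(0.3328) = -1.1002.

-1.1002


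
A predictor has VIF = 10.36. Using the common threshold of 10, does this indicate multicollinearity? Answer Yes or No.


Compare VIF = 10.36 to the threshold of 10.
10.36 >= 10, so the answer is Yes.

Yes


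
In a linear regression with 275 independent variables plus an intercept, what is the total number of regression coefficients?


Each predictor gets one coefficient, plus one intercept.
Total parameters = 275 + 1 = 276.

276


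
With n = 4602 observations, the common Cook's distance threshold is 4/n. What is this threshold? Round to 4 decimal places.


Using the rule of thumb:
Threshold = 4 / 4602 = 0.0009.

0.0009


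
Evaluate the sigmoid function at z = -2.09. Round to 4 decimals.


Compute exp(2.0900) = 8.0849.
Sigmoid = 1 / (1 + 8.0849) = 1 / 9.0849 = 0.1101.

0.1101


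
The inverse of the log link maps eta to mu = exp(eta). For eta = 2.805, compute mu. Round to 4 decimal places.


mu = exp(eta) = exp(2.805).
= 16.5271.

16.5271


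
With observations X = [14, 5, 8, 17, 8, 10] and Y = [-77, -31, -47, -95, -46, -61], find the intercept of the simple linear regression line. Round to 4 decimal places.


Compute b1 = -5.2705 from the OLS formula.
With xbar = 10.3333 and ybar = -59.5000, the intercept is:
b0 = -59.5000 - -5.2705 * 10.3333 = -5.0377.

-5.0377


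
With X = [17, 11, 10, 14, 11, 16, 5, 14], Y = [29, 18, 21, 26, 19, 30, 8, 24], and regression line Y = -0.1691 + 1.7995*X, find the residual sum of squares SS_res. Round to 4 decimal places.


Compute predicted values, then residuals = yi - yhat_i.
Residuals: [-1.4224, -1.6254, 3.1741, 0.9761, -0.6254, 1.3771, -0.8284, -1.0239].
SSres = sum(residual^2) = 19.7150.

19.7150


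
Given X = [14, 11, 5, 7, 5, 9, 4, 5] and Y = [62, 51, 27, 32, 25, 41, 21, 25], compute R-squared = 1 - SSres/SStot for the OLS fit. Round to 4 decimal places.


The fitted line is Y = 4.7330 + 4.1023*X.
SSres = 7.0795, SStot = 1488.0000.
R^2 = 1 - SSres/SStot = 0.9952.

0.9952


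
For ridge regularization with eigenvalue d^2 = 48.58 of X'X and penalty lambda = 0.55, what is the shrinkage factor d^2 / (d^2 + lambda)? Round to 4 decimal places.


Compute the denominator: 48.58 + 0.55 = 49.1300.
Shrinkage factor = 48.58 / 49.1300 = 0.9888.

0.9888


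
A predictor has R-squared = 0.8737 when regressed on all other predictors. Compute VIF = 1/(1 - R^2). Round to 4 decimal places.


Denominator: 1 - 0.8737 = 0.1263.
VIF = 1 / 0.1263 = 7.9177.

7.9177


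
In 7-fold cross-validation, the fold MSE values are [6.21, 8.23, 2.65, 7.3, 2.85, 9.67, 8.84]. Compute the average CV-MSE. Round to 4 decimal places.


Sum of fold MSEs = 45.7500.
Average = 45.7500 / 7 = 6.5357.

6.5357


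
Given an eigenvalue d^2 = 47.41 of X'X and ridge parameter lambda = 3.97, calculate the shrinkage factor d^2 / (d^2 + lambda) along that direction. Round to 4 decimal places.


Denominator = d^2 + lambda = 47.41 + 3.97 = 51.3800.
Shrinkage = 47.41 / 51.3800 = 0.9227.

0.9227


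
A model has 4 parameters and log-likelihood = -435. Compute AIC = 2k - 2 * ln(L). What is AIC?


Compute:
2k = 2*4 = 8.
-2*loglik = -2*(-435) = 870.
AIC = 8 + 870 = 878.

878


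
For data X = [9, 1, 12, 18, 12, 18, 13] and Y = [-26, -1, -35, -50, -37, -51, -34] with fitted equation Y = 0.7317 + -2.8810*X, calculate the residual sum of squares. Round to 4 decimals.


For each point, residual = actual - predicted.
Residuals: [-0.8027, 1.1493, -1.1597, 1.1263, -3.1597, 0.1263, 2.7213].
Sum of squared residuals = 21.9838.

21.9838


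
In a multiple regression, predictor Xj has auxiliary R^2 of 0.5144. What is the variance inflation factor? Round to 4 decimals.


Denominator: 1 - 0.5144 = 0.4856.
VIF = 1 / 0.4856 = 2.0593.

2.0593


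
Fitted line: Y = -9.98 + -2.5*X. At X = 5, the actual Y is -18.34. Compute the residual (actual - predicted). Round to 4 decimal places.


Predicted = -9.98 + -2.5 * 5 = -22.4800.
Residual = -18.34 - -22.4800 = 4.1400.

4.1400


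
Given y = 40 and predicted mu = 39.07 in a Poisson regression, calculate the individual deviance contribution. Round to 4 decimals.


y/mu = 40/39.07 = 1.023803 (approx.), and ln(40/39.07) = 0.023525.
y * ln(y/mu) = 40 * 0.023525 = 0.941000.
y - mu = 0.93.
D = 2 * (0.941000 - 0.93) = 0.022000, which rounds to 0.0220.

0.0220


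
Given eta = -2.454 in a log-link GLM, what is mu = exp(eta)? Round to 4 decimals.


The inverse log link gives:
mu = exp(-2.454) = 0.0859.

0.0859


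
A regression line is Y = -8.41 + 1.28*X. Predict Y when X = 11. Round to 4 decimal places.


Predicted value:
Y = -8.41 + (1.28)(11) = -8.41 + 14.0800 = 5.6700.

5.6700


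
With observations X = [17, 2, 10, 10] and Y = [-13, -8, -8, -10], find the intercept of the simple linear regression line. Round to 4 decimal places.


First find the slope: b1 = -0.3259.
Means: xbar = 9.7500, ybar = -9.7500.
b0 = ybar - b1 * xbar = -9.7500 - -0.3259 * 9.7500 = -6.5721.

-6.5721


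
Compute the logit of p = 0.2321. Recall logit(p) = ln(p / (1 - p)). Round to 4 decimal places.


Compute the odds: 0.2321/0.7679 = 0.3023.
Take the natural log: ln(0.3023) = -1.1965.

-1.1965


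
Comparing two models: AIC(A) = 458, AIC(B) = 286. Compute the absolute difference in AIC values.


Compute |458 - 286| = 172.
Model B has the smaller AIC.

172


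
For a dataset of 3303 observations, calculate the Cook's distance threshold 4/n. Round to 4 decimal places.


The threshold is 4/n.
4/3303 = 0.0012.

0.0012


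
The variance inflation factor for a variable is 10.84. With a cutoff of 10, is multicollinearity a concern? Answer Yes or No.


Check: VIF = 10.84 vs threshold = 10.
Since 10.84 >= 10, the answer is Yes.

Yes


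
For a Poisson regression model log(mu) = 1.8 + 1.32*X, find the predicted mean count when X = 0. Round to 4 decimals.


Linear predictor: eta = 1.8 + (1.32)(0) = 1.8000.
Expected count: mu = exp(1.8000) = 6.0496.

6.0496


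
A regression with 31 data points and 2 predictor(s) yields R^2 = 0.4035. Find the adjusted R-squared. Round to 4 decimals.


Plug in: Adj R^2 = 1 - (1 - 0.4035) * 30/28.
= 1 - 0.5965 * 30/28
= 1 - 17.8950 / 28
= 1 - 0.6391 = 0.3609.

0.3609


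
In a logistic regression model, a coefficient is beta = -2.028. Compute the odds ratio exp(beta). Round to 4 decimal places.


exp(-2.028) = 0.1316.
So the odds ratio is 0.1316.

0.1316


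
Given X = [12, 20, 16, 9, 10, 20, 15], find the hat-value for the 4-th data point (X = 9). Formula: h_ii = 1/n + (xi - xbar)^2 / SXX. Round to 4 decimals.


Mean of X: xbar = 14.5714.
SXX = 119.7143.
For X = 9: h = 1/7 + (9 - 14.5714)^2/119.7143 = 0.4021.

0.4021


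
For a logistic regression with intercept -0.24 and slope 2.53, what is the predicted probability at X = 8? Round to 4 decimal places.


Linear predictor: z = -0.24 + 2.53 * 8 = 20.0000.
P = 1/(1 + exp(-20.0000)) = 1/(1 + 0.0000) = 1.0000.

1.0000


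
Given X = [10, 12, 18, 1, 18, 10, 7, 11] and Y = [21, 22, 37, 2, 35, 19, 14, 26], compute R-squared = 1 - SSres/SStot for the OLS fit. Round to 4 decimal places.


Fit the OLS line: b0 = 0.3378, b1 = 1.9919.
SSres = 23.4859.
SStot = 884.0000.
R^2 = 1 - 23.4859/884.0000 = 0.9734.

0.9734


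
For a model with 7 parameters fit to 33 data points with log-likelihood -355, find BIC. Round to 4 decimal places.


k * ln(n) = 7 * ln(33) = 7 * 3.496508 = 24.475556.
-2 * loglik = -2 * (-355) = 710.
BIC = 24.475556 + 710 = 734.475556, which rounds to 734.4756.

734.4756


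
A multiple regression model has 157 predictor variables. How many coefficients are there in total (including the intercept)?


Total coefficients = number of predictors + 1 (for the intercept).
= 157 + 1 = 158.

158


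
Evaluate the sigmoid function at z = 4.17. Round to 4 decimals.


First, exp(-4.1700) = 0.0155.
Then sigma(z) = 1/(1 + 0.0155) = 0.9848.

0.9848


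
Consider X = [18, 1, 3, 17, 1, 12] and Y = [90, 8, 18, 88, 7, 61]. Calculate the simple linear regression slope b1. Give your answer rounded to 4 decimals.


The sample means are xbar = 8.6667 and ybar = 45.3333.
Compute S_xx = 317.3333 and S_xy = 1559.6667.
Slope b1 = S_xy / S_xx = 1559.6667 / 317.3333 = 4.9149.

4.9149


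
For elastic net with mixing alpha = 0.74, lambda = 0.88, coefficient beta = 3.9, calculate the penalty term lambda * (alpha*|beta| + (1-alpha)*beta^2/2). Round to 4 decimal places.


alpha * |beta| = 0.74 * 3.9 = 2.8860.
(1-alpha) * beta^2/2 = 0.26 * 15.2100/2 = 1.9773.
Total = 0.88 * (2.8860 + 1.9773) = 4.2797.

4.2797


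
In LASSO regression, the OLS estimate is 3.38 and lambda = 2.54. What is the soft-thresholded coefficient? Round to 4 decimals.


Check: |3.38| = 3.38 vs lambda = 2.54.
Since |beta| > lambda, coefficient = sign(beta)*(|beta| - lambda) = 0.8400.
Soft-thresholded coefficient = 0.8400.

0.8400


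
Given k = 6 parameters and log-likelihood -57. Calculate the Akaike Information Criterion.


Compute:
2k = 2*6 = 12.
-2*loglik = -2*(-57) = 114.
AIC = 12 + 114 = 126.

126


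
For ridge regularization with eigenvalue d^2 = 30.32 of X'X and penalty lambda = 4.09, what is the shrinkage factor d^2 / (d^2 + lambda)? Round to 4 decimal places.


d^2 + lambda = 30.32 + 4.09 = 34.4100.
Shrinkage factor = 30.32/34.4100 = 0.8811.

0.8811


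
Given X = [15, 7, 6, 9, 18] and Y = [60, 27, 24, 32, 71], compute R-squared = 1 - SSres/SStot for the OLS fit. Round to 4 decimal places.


The fitted line is Y = -1.7000 + 4.0455*X.
SSres = 10.5727, SStot = 1810.8000.
R^2 = 1 - SSres/SStot = 0.9942.

0.9942


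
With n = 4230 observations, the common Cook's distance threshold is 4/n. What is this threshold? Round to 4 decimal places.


The threshold is 4/n.
4/4230 = 0.0009.

0.0009


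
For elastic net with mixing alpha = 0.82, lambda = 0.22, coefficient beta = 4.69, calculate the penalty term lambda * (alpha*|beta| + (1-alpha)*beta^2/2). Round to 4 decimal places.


alpha * |beta| = 0.82 * 4.69 = 3.8458.
(1-alpha) * beta^2/2 = 0.18 * 21.9961/2 = 1.9796.
Total = 0.22 * (3.8458 + 1.9796) = 1.2816.

1.2816


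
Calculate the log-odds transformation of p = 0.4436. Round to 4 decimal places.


Compute the odds: 0.4436/0.5564 = 0.7973.
Take the natural log: ln(0.7973) = -0.2266.

-0.2266


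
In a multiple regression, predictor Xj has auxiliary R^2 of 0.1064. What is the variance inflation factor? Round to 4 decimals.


Denominator: 1 - 0.1064 = 0.8936.
VIF = 1 / 0.8936 = 1.1191.

1.1191


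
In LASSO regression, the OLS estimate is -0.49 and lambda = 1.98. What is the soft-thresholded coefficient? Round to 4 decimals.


Check: |-0.49| = 0.49 vs lambda = 1.98.
Since |beta| <= lambda, the coefficient is set to 0.
Soft-thresholded coefficient = 0.0000.

0.0000


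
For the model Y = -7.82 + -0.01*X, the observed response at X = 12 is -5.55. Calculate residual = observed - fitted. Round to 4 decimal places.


Predicted = -7.82 + -0.01 * 12 = -7.9400.
Residual = -5.55 - -7.9400 = 2.3900.

2.3900


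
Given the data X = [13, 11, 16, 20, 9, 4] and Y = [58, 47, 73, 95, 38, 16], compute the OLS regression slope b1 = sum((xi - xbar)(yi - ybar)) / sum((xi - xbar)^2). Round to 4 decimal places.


First compute the means: xbar = 12.1667, ybar = 54.5000.
Then S_xx = sum((xi - xbar)^2) = 154.8333.
S_xy = sum((xi - xbar)(yi - ybar)) = 766.5000.
b1 = S_xy / S_xx = 766.5000 / 154.8333 = 4.9505.

4.9505


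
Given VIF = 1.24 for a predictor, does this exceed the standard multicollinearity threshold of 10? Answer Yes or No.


The threshold is 10.
VIF = 1.24 is < 10.
Multicollinearity indication: No.

No


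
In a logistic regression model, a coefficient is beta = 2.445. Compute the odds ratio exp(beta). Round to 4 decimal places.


exp(2.445) = 11.5305.
So the odds ratio is 11.5305.

11.5305


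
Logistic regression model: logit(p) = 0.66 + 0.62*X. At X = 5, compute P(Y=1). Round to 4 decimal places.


z = 0.66 + 0.62 * 5 = 3.7600.
Sigmoid: P = 1 / (1 + exp(-3.7600)) = 0.9772.

0.9772


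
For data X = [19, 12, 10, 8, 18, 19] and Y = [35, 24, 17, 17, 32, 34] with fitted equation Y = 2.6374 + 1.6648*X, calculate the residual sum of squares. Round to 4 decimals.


Predicted values from Y = 2.6374 + 1.6648*X.
Residuals: [0.7314, 1.3850, -2.2854, 1.0442, -0.6038, -0.2686].
SSres = 9.2033.

9.2033


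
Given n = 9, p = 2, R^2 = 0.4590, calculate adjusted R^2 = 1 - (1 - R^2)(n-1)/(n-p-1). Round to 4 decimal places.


Adjusted R^2 = 1 - (1 - R^2) * (n-1)/(n-p-1).
(1 - R^2) = 0.5410.
(n-1)/(n-p-1) = 8/6.
(1 - R^2) * (n-1) = 0.5410 * 8 = 4.3280.
Divide by (n-p-1): 4.3280 / 6 = 0.7213.
Adj R^2 = 1 - 0.7213 = 0.2787.

0.2787


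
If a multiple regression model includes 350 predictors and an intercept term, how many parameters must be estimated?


Each predictor gets one coefficient, plus one intercept.
Total parameters = 350 + 1 = 351.

351


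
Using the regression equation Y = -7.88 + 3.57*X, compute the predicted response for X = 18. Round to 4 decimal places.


Plug X = 18 into Y = -7.88 + 3.57*X:
Y = -7.88 + 64.2600 = 56.3800.

56.3800


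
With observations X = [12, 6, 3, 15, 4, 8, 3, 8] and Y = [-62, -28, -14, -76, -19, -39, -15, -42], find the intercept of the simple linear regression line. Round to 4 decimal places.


Compute b1 = -5.2123 from the OLS formula.
With xbar = 7.3750 and ybar = -36.8750, the intercept is:
b0 = -36.8750 - -5.2123 * 7.3750 = 1.5659.

1.5659


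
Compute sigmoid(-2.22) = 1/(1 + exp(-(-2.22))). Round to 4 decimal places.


First, exp(2.2200) = 9.2073.
Then sigma(z) = 1/(1 + 9.2073) = 0.0980.

0.0980


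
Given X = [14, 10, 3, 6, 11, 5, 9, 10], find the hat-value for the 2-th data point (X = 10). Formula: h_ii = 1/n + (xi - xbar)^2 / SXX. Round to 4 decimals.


Mean of X: xbar = 8.5000.
SXX = 90.0000.
For X = 10: h = 1/8 + (10 - 8.5000)^2/90.0000 = 0.1500.

0.1500


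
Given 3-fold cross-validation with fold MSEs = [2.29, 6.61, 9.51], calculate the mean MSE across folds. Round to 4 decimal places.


Total MSE across folds = 18.4100.
CV-MSE = 18.4100/3 = 6.1367.

6.1367


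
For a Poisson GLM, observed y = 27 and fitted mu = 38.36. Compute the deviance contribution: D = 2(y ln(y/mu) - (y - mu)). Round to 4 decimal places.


First: ln(27/38.36) = -0.351178.
Then: 27 * -0.351178 = -9.481806.
y - mu = 27 - 38.36 = -11.36.
D = 2(-9.481806 - -11.36) = 3.756388, which rounds to 3.7564.

3.7564


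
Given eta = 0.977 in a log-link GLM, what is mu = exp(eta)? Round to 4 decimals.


Apply the inverse link:
mu = e^0.977 = 2.6565.

2.6565


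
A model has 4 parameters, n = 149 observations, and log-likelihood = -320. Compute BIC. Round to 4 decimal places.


Compute k*ln(n) = 4*ln(149) = 4*5.003946 = 20.015784.
Then -2*loglik = 640.
BIC = 20.015784 + 640 = 660.015784, which rounds to 660.0158.

660.0158


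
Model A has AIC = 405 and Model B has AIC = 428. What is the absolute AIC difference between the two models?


Absolute difference = |405 - 428| = 23.
The model with lower AIC (A) is preferred.

23


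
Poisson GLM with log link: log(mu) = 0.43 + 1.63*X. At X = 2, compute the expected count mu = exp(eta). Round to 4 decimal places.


eta = 0.43 + 1.63 * 2 = 3.6900.
mu = exp(3.6900) = 40.0448.

40.0448


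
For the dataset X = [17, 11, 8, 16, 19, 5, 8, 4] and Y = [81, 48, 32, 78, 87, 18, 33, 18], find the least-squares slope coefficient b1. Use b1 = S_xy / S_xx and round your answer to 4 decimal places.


The sample means are xbar = 11.0000 and ybar = 49.3750.
Compute S_xx = 228.0000 and S_xy = 1143.0000.
Slope b1 = S_xy / S_xx = 1143.0000 / 228.0000 = 5.0132.

5.0132


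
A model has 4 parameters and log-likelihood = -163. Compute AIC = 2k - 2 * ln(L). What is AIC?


Compute:
2k = 2*4 = 8.
-2*loglik = -2*(-163) = 326.
AIC = 8 + 326 = 334.

334


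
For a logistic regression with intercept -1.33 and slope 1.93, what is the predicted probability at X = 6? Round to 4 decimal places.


Compute z = -1.33 + (1.93)(6) = 10.2500.
exp(-z) = 0.0000.
P = 1/(1 + 0.0000) = 1.0000.

1.0000


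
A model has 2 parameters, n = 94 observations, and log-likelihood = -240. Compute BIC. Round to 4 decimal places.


ln(94) = 4.543295.
k * ln(n) = 2 * 4.543295 = 9.086590.
-2L = 480.
BIC = 9.086590 + 480 = 489.086590, which rounds to 489.0866.

489.0866


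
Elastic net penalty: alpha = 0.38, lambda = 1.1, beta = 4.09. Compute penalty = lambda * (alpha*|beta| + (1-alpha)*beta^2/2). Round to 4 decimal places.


Compute:
L1 = 0.38 * 4.09 = 1.5542.
L2 = 0.62 * 4.09^2 / 2 = 5.1857.
Penalty = 1.1 * (1.5542 + 5.1857) = 7.4139.

7.4139


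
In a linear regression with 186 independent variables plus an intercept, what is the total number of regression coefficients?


Total coefficients = number of predictors + 1 (for the intercept).
= 186 + 1 = 187.

187


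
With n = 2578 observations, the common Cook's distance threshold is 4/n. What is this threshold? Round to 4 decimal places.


The threshold is 4/n.
4/2578 = 0.0016.

0.0016


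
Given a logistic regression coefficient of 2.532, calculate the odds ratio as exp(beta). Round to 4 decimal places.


The odds ratio is computed as:
OR = e^(2.532) = 12.5786.

12.5786


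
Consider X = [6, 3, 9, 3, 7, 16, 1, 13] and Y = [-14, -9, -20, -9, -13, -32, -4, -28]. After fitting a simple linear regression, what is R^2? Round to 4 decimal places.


After computing the OLS fit (b0=-2.5910, b1=-1.8668):
SSres = 10.5106, SStot = 670.8750.
R^2 = 1 - 10.5106/670.8750 = 0.9843.

0.9843


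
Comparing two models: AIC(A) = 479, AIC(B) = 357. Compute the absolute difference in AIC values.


Compute |479 - 357| = 122.
Model B has the smaller AIC.

122


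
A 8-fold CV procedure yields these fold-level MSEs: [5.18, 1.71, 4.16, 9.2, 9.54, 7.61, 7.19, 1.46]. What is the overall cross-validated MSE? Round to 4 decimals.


Total MSE across folds = 46.0500.
CV-MSE = 46.0500/8 = 5.7563.

5.7563


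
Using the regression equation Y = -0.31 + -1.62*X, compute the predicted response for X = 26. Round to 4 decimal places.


Substitute X = 26 into the equation:
Y = -0.31 + -1.62 * 26 = -0.31 + -42.1200 = -42.4300.

-42.4300


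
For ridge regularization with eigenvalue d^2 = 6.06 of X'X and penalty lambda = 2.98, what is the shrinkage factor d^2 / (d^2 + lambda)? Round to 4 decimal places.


Denominator = d^2 + lambda = 6.06 + 2.98 = 9.0400.
Shrinkage = 6.06 / 9.0400 = 0.6704.

0.6704


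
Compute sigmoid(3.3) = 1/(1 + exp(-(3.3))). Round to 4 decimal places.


Compute exp(-3.3000) = 0.0369.
Sigmoid = 1 / (1 + 0.0369) = 1 / 1.0369 = 0.9644.

0.9644


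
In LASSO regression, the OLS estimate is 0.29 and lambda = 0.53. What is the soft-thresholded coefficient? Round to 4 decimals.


Check: |0.29| = 0.29 vs lambda = 0.53.
Since |beta| <= lambda, the coefficient is set to 0.
Soft-thresholded coefficient = 0.0000.

0.0000


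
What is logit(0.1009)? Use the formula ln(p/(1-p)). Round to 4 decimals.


Compute the odds: 0.1009/0.8991 = 0.1122.
Take the natural log: ln(0.1122) = -2.1873.

-2.1873


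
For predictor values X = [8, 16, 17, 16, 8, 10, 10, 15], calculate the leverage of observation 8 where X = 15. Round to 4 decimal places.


Compute xbar = 12.5000 with n = 8 observations.
SXX = 104.0000.
Leverage = 1/8 + (15 - 12.5000)^2/104.0000 = 0.1851.

0.1851


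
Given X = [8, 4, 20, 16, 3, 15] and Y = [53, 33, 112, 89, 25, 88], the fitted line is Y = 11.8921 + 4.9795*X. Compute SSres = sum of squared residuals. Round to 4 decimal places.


Predicted values from Y = 11.8921 + 4.9795*X.
Residuals: [1.2719, 1.1899, 0.5179, -2.5641, -1.8306, 1.4154].
SSres = 15.2309.

15.2309


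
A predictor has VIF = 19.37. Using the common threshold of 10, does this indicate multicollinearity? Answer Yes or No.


Check: VIF = 19.37 vs threshold = 10.
Since 19.37 >= 10, the answer is Yes.

Yes


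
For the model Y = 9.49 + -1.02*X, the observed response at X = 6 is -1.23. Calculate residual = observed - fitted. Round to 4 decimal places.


Predicted = 9.49 + -1.02 * 6 = 3.3700.
Residual = -1.23 - 3.3700 = -4.6000.

-4.6000


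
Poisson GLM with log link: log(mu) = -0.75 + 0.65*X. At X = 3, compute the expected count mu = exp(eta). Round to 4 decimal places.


Linear predictor: eta = -0.75 + (0.65)(3) = 1.2000.
Expected count: mu = exp(1.2000) = 3.3201.

3.3201


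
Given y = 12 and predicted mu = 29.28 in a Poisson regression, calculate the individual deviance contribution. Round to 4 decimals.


Compute y*ln(y/mu) = 12*ln(12/29.28) = 12*-0.891998 = -10.703976.
y - mu = -17.28.
D = 2*(-10.703976 - (-17.28)) = 13.152048, which rounds to 13.1520.

13.1520


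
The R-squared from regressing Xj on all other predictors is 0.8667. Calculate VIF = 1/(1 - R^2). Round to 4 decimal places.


Denominator: 1 - 0.8667 = 0.1333.
VIF = 1 / 0.1333 = 7.5019.

7.5019


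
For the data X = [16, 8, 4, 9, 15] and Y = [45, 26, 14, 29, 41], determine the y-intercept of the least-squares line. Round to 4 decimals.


Compute b1 = 2.4506 from the OLS formula.
With xbar = 10.4000 and ybar = 31.0000, the intercept is:
b0 = 31.0000 - 2.4506 * 10.4000 = 5.5138.

5.5138


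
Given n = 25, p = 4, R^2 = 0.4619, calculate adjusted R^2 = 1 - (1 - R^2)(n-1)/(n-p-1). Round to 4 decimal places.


Adjusted R^2 = 1 - (1 - R^2) * (n-1)/(n-p-1).
(1 - R^2) = 0.5381.
(n-1)/(n-p-1) = 24/20.
(1 - R^2) * (n-1) = 0.5381 * 24 = 12.9144.
Divide by (n-p-1): 12.9144 / 20 = 0.6457.
Adj R^2 = 1 - 0.6457 = 0.3543.

0.3543


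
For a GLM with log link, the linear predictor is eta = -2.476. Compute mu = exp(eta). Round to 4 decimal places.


Apply the inverse link:
mu = e^-2.476 = 0.0841.

0.0841


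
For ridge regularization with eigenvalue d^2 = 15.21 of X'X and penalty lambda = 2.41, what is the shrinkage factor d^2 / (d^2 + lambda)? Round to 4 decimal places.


Denominator = d^2 + lambda = 15.21 + 2.41 = 17.6200.
Shrinkage = 15.21 / 17.6200 = 0.8632.

0.8632


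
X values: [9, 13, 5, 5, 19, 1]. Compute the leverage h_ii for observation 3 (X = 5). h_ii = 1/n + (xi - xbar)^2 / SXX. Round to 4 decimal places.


Compute xbar = 8.6667 with n = 6 observations.
SXX = 211.3333.
Leverage = 1/6 + (5 - 8.6667)^2/211.3333 = 0.2303.

0.2303


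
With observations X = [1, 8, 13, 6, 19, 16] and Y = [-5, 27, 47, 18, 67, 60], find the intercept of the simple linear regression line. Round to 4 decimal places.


The slope is b1 = 4.0621.
Sample means are xbar = 10.5000 and ybar = 35.6667.
Intercept: b0 = 35.6667 - (4.0621)(10.5000) = -6.9852.

-6.9852


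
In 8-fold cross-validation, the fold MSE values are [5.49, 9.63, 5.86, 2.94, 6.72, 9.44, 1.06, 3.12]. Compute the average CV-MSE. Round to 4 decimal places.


Total MSE across folds = 44.2600.
CV-MSE = 44.2600/8 = 5.5325.

5.5325


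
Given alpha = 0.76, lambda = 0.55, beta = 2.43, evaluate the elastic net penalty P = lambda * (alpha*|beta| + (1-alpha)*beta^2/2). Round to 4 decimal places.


alpha * |beta| = 0.76 * 2.43 = 1.8468.
(1-alpha) * beta^2/2 = 0.24 * 5.9049/2 = 0.7086.
Total = 0.55 * (1.8468 + 0.7086) = 1.4055.

1.4055


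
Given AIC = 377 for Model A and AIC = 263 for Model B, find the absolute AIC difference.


Absolute difference = |377 - 263| = 114.
The model with lower AIC (B) is preferred.

114


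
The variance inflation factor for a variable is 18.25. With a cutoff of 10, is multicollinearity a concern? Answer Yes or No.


Check: VIF = 18.25 vs threshold = 10.
Since 18.25 >= 10, the answer is Yes.

Yes


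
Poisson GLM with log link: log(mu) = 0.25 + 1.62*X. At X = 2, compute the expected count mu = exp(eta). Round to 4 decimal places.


eta = 0.25 + 1.62 * 2 = 3.4900.
mu = exp(3.4900) = 32.7859.

32.7859


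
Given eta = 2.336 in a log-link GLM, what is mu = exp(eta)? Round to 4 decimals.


The inverse log link gives:
mu = exp(2.336) = 10.3398.

10.3398


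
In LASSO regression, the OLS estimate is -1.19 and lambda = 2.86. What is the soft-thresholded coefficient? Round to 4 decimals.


Check: |-1.19| = 1.19 vs lambda = 2.86.
Since |beta| <= lambda, the coefficient is set to 0.
Soft-thresholded coefficient = 0.0000.

0.0000


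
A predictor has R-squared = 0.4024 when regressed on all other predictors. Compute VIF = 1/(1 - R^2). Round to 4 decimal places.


Denominator: 1 - 0.4024 = 0.5976.
VIF = 1 / 0.5976 = 1.6734.

1.6734


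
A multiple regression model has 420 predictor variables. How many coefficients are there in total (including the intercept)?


Each predictor gets one coefficient, plus one intercept.
Total parameters = 420 + 1 = 421.

421


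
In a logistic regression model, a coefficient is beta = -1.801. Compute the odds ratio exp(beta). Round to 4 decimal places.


The odds ratio is computed as:
OR = e^(-1.801) = 0.1651.

0.1651


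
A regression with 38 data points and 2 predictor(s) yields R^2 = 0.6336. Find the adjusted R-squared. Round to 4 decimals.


Using the formula:
(1 - 0.6336) = 0.3664.
Multiply by 37/35: 0.3664 * 37 = 13.5568, then 13.5568 / 35 = 0.3873.
Adj R^2 = 1 - 0.3873 = 0.6127.

0.6127


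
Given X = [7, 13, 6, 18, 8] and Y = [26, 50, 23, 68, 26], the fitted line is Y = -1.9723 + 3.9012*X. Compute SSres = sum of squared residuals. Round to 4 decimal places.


For each point, residual = actual - predicted.
Residuals: [0.6639, 1.2567, 1.5651, -0.2493, -3.2373].
Sum of squared residuals = 15.0119.

15.0119


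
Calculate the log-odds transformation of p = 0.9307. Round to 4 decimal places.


The odds are p/(1-p) = 0.9307 / 0.0693 = 13.4300.
logit(p) = ln(13.4300) = 2.5975.

2.5975


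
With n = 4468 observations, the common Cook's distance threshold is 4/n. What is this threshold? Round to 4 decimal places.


Using the rule of thumb:
Threshold = 4 / 4468 = 0.0009.

0.0009


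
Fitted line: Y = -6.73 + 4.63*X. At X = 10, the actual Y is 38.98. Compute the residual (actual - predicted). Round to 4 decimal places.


Compute yhat = -6.73 + (4.63)(10) = 39.5700.
Residual = actual - predicted = 38.98 - 39.5700 = -0.5900.

-0.5900


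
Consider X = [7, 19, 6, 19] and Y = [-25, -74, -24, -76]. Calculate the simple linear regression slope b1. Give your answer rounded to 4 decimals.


First compute the means: xbar = 12.7500, ybar = -49.7500.
Then S_xx = sum((xi - xbar)^2) = 156.7500.
S_xy = sum((xi - xbar)(yi - ybar)) = -631.7500.
b1 = S_xy / S_xx = -631.7500 / 156.7500 = -4.0303.

-4.0303


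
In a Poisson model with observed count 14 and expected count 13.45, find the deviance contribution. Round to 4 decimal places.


First: ln(14/13.45) = 0.040078.
Then: 14 * 0.040078 = 0.561092.
y - mu = 14 - 13.45 = 0.55.
D = 2(0.561092 - 0.55) = 0.022184, which rounds to 0.0222.

0.0222


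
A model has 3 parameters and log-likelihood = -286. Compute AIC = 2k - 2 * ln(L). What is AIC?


AIC = 2*3 - 2*(-286).
= 6 + 572 = 578.

578


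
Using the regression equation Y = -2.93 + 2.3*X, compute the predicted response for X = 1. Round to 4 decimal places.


Plug X = 1 into Y = -2.93 + 2.3*X:
Y = -2.93 + 2.3000 = -0.6300.

-0.6300


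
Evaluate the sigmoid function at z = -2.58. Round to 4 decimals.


Compute exp(2.5800) = 13.1971.
Sigmoid = 1 / (1 + 13.1971) = 1 / 14.1971 = 0.0704.

0.0704


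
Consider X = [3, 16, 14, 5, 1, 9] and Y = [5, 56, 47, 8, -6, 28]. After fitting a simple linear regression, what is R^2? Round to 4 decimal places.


Fit the OLS line: b0 = -9.6522, b1 = 4.0815.
SSres = 14.7772.
SStot = 3080.0000.
R^2 = 1 - 14.7772/3080.0000 = 0.9952.

0.9952


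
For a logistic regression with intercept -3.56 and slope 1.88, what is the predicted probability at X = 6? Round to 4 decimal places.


Linear predictor: z = -3.56 + 1.88 * 6 = 7.7200.
P = 1/(1 + exp(-7.7200)) = 1/(1 + 0.0004) = 0.9996.

0.9996


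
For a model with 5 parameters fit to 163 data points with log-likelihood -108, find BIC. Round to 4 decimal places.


Compute k*ln(n) = 5*ln(163) = 5*5.093750 = 25.468750.
Then -2*loglik = 216.
BIC = 25.468750 + 216 = 241.468750, which rounds to 241.4688.

241.4688


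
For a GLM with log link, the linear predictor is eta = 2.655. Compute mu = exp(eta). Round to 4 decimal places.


Apply the inverse link:
mu = e^2.655 = 14.2250.

14.2250


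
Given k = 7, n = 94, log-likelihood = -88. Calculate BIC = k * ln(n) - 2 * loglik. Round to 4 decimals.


k * ln(n) = 7 * ln(94) = 7 * 4.543295 = 31.803065.
-2 * loglik = -2 * (-88) = 176.
BIC = 31.803065 + 176 = 207.803065, which rounds to 207.8031.

207.8031


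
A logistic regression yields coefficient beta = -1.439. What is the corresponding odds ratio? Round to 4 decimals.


exp(-1.439) = 0.2372.
So the odds ratio is 0.2372.

0.2372


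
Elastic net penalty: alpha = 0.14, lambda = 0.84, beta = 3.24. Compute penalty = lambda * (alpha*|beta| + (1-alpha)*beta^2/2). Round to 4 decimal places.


Compute:
L1 = 0.14 * 3.24 = 0.4536.
L2 = 0.86 * 3.24^2 / 2 = 4.5140.
Penalty = 0.84 * (0.4536 + 4.5140) = 4.1728.

4.1728


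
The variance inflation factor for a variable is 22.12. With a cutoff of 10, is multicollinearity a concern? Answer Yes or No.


Check: VIF = 22.12 vs threshold = 10.
Since 22.12 >= 10, the answer is Yes.

Yes


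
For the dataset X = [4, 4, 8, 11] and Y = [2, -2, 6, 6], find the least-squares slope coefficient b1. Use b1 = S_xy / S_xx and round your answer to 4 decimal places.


First compute the means: xbar = 6.7500, ybar = 3.0000.
Then S_xx = sum((xi - xbar)^2) = 34.7500.
S_xy = sum((xi - xbar)(yi - ybar)) = 33.0000.
b1 = S_xy / S_xx = 33.0000 / 34.7500 = 0.9496.

0.9496


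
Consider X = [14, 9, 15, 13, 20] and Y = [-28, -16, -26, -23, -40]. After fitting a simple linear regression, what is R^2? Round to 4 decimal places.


After computing the OLS fit (b0=4.2420, b1=-2.1720):
SSres = 10.9427, SStot = 307.2000.
R^2 = 1 - 10.9427/307.2000 = 0.9644.

0.9644


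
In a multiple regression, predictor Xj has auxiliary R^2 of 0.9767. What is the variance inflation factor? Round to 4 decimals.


VIF = 1 / (1 - 0.9767).
= 1 / 0.0233 = 42.9185.

42.9185


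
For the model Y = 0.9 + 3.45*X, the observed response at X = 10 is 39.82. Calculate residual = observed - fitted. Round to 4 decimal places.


Predicted = 0.9 + 3.45 * 10 = 35.4000.
Residual = 39.82 - 35.4000 = 4.4200.

4.4200


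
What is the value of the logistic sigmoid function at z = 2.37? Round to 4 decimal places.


Compute exp(-2.3700) = 0.0935.
Sigmoid = 1 / (1 + 0.0935) = 1 / 1.0935 = 0.9145.

0.9145


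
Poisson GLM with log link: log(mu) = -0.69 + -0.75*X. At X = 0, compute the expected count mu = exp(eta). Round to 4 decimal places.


eta = -0.69 + -0.75 * 0 = -0.6900.
mu = exp(-0.6900) = 0.5016.

0.5016


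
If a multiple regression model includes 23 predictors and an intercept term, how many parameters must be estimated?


Each predictor gets one coefficient, plus one intercept.
Total parameters = 23 + 1 = 24.

24


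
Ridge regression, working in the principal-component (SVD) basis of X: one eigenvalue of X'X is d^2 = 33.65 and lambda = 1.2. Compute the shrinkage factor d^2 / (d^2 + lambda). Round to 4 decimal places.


Compute the denominator: 33.65 + 1.2 = 34.8500.
Shrinkage factor = 33.65 / 34.8500 = 0.9656.

0.9656


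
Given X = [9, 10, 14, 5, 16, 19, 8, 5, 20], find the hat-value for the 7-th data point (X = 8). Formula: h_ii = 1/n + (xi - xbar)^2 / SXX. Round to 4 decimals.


Compute xbar = 11.7778 with n = 9 observations.
SXX = 259.5556.
Leverage = 1/9 + (8 - 11.7778)^2/259.5556 = 0.1661.

0.1661


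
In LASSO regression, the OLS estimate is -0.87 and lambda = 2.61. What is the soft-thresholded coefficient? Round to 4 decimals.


Absolute value: |-0.87| = 0.87.
Compare to lambda = 2.61.
Since |beta| <= lambda, the coefficient is set to 0.

0.0000


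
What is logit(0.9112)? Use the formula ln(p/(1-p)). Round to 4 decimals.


1 - p = 0.0888.
p/(1-p) = 10.2613.
logit = ln(10.2613) = 2.3284.

2.3284


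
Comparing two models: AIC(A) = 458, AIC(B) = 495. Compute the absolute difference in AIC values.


Absolute difference = |458 - 495| = 37.
The model with lower AIC (A) is preferred.

37


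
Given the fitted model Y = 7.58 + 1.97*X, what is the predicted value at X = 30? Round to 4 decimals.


Substitute X = 30 into the equation:
Y = 7.58 + 1.97 * 30 = 7.58 + 59.1000 = 66.6800.

66.6800


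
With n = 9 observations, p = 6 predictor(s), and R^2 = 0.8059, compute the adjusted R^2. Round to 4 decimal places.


Plug in: Adj R^2 = 1 - (1 - 0.8059) * 8/2.
= 1 - 0.1941 * 8/2
= 1 - 1.5528 / 2
= 1 - 0.7764 = 0.2236.

0.2236


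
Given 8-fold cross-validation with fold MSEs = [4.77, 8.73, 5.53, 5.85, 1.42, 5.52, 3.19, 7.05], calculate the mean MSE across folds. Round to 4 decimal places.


Add all fold MSEs: 42.0600.
Divide by k = 8: 42.0600/8 = 5.2575.

5.2575


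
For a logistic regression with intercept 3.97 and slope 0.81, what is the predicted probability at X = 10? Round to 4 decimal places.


z = 3.97 + 0.81 * 10 = 12.0700.
Sigmoid: P = 1 / (1 + exp(-12.0700)) = 1.0000.

1.0000


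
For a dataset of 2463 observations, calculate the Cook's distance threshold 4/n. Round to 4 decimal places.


Cook's distance cutoff = 4/n = 4/2463.
= 0.0016.

0.0016


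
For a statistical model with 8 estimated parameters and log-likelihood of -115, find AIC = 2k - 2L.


AIC = 2*8 - 2*(-115).
= 16 + 230 = 246.

246


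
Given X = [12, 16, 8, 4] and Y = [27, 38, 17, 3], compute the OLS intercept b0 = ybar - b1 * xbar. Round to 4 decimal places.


Compute b1 = 2.8750 from the OLS formula.
With xbar = 10.0000 and ybar = 21.2500, the intercept is:
b0 = 21.2500 - 2.8750 * 10.0000 = -7.5000.

-7.5000


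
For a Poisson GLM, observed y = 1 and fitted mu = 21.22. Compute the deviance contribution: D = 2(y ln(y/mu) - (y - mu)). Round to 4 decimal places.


Compute y*ln(y/mu) = 1*ln(1/21.22) = 1*-3.054944 = -3.054944.
y - mu = -20.22.
D = 2*(-3.054944 - (-20.22)) = 34.330112, which rounds to 34.3301.

34.3301


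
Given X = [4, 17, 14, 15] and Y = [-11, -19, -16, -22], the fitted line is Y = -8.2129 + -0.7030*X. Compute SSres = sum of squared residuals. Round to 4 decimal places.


Compute predicted values, then residuals = yi - yhat_i.
Residuals: [0.0249, 1.1639, 2.0549, -3.2421].
SSres = sum(residual^2) = 16.0891.

16.0891


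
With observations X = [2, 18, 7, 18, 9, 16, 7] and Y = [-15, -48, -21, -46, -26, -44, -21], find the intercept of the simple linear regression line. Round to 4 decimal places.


First find the slope: b1 = -2.1792.
Means: xbar = 11.0000, ybar = -31.5714.
b0 = ybar - b1 * xbar = -31.5714 - -2.1792 * 11.0000 = -7.6006.

-7.6006
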